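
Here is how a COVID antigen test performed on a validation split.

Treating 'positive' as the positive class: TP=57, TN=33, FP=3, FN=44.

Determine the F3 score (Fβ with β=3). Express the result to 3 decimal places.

0.588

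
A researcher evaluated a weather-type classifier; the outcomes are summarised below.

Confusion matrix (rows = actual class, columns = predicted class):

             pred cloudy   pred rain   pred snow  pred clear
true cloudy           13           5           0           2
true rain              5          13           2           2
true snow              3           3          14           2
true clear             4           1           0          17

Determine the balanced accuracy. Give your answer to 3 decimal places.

Balanced accuracy = mean of per-class recall.
  cloudy: recall = 13/20 = 0.6500
  rain: recall = 13/22 = 0.5909
  snow: recall = 14/22 = 0.6364
  clear: recall = 17/22 = 0.7727
Mean = (0.6500 + 0.5909 + 0.6364 + 0.7727) / 4 = 0.663

0.663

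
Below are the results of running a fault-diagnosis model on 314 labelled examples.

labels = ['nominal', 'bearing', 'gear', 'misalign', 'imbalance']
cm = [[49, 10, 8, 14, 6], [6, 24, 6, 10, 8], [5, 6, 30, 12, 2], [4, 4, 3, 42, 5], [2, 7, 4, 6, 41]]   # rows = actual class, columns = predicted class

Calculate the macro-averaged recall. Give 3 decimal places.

0.592

Per-class recall (TP/(TP+FN)):
  nominal: TP=49, FN=10+8+14+6=38 → 49/87 = 0.5632
  bearing: TP=24, FN=6+6+10+8=30 → 24/54 = 0.4444
  gear: TP=30, FN=5+6+12+2=25 → 30/55 = 0.5455
  misalign: TP=42, FN=4+4+3+5=16 → 42/58 = 0.7241
  imbalance: TP=41, FN=2+7+4+6=19 → 41/60 = 0.6833
Macro-recall = mean = (0.5632 + 0.4444 + 0.5455 + 0.7241 + 0.6833) / 5 = 0.592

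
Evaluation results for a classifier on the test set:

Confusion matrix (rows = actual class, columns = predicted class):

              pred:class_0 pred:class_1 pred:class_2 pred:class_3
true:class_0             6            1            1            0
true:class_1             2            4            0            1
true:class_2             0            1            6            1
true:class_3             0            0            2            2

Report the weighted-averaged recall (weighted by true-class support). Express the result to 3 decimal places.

Per-class recall (TP/(TP+FN)):
  class_0: TP=6, FN=1+1+0=2 → 6/8 = 0.7500
  class_1: TP=4, FN=2+0+1=3 → 4/7 = 0.5714
  class_2: TP=6, FN=0+1+1=2 → 6/8 = 0.7500
  class_3: TP=2, FN=0+0+2=2 → 2/4 = 0.5000
Weighted-recall = Σ (supportᵢ/N)·recallᵢ with N=27: (8/27)·0.7500 + (7/27)·0.5714 + (8/27)·0.7500 + (4/27)·0.5000 = 0.667

0.667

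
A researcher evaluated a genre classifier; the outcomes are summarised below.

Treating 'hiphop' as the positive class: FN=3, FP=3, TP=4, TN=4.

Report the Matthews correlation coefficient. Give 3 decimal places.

MCC = (TP·TN − FP·FN) / √((TP+FP)(TP+FN)(TN+FP)(TN+FN))
Numerator = 4·4 − 3·3 = 7
Denominator = √(7·7·7·7) = √2401 = 49.0000
MCC = 7 / 49.0000 = 0.143

0.143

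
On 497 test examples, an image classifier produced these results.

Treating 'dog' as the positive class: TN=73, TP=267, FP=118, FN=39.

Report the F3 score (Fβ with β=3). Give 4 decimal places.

Fβ = (1+β²)·TP / ((1+β²)·TP + β²·FN + FP), with β²=9
= 10·267 / (10·267 + 9·39 + 118) = 0.8506

0.8506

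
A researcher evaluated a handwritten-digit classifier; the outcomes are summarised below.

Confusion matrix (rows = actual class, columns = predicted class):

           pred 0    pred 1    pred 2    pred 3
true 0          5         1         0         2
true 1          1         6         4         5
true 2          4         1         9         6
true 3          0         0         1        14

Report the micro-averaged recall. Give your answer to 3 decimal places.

Micro-averaging pools counts across classes: ΣTP=34, ΣFP=25, ΣFN=25.
Micro-recall = TP/(TP+FN) on pooled counts = 0.576 (equals overall accuracy in single-label multiclass).

0.576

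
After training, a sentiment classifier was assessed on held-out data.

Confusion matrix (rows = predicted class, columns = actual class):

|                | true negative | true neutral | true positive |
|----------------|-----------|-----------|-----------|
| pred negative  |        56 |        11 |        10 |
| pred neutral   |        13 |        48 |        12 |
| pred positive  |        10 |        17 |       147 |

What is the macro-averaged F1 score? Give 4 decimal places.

Per-class F1 score (2·TP/(2·TP+FP+FN)):
  negative: TP=56, FP=11+10=21, FN=13+10=23 → 112/156 = 0.71795
  neutral: TP=48, FP=13+12=25, FN=11+17=28 → 96/149 = 0.64430
  positive: TP=147, FP=10+17=27, FN=10+12=22 → 294/343 = 0.85714
Macro-F1 score = mean = (0.71795 + 0.64430 + 0.85714) / 3 = 0.7398

0.7398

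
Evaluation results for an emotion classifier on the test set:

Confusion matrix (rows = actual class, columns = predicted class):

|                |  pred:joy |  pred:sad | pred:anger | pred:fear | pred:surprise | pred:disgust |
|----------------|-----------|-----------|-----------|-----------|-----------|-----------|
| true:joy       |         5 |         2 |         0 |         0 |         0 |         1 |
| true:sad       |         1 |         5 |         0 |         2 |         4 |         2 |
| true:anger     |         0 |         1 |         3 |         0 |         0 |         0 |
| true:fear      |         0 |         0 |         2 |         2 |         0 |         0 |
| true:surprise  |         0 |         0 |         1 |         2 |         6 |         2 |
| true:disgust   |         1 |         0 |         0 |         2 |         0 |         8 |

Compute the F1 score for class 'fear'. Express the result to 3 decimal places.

F1 score = 2·TP/(2·TP+FP+FN).
fear: TP=2, FP=0+2+0+2+2=6, FN=0+0+2+0+0=2 → 4/12 = 0.3333

0.333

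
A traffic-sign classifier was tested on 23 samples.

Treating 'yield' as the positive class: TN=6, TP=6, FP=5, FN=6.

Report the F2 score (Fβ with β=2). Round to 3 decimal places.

0.508

Fβ = (1+β²)·TP / ((1+β²)·TP + β²·FN + FP), with β²=4
= 5·6 / (5·6 + 4·6 + 5) = 0.508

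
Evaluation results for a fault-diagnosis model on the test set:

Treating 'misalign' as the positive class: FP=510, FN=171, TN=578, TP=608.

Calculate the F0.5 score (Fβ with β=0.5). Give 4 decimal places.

0.5789

Fβ = (1+β²)·TP / ((1+β²)·TP + β²·FN + FP), with β²=1/4
= 1.25·608 / (1.25·608 + 0.25·171 + 510) = 0.5789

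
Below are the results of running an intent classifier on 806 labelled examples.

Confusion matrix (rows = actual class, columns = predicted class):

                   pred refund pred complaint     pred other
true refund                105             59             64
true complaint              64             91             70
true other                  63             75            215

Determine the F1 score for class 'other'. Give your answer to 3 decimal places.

Take TP from the diagonal, FP from the rest of the 'other' prediction marginal, FN from the rest of the 'other' actual marginal.
F1 score = 2·TP/(2·TP+FP+FN).
other: TP=215, FP=64+70=134, FN=63+75=138 → 430/702 = 0.6125

0.613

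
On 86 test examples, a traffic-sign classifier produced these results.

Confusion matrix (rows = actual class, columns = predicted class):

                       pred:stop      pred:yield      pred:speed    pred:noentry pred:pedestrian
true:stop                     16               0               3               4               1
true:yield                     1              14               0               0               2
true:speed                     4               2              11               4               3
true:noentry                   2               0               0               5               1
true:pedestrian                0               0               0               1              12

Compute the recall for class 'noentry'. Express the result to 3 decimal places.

0.625

Take TP from the diagonal, FP from the rest of the 'noentry' prediction marginal, FN from the rest of the 'noentry' actual marginal.
recall = TP/(TP+FN).
noentry: TP=5, FN=2+0+0+1=3 → 5/8 = 0.6250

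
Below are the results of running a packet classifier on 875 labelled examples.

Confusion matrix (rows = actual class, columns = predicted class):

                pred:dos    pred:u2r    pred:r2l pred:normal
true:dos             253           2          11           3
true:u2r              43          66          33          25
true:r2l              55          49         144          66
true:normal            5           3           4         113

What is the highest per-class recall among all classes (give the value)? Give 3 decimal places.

Per-class recall (TP/(TP+FN)):
  dos: TP=253, FN=2+11+3=16 → 253/269 = 0.9405
  u2r: TP=66, FN=43+33+25=101 → 66/167 = 0.3952
  r2l: TP=144, FN=55+49+66=170 → 144/314 = 0.4586
  normal: TP=113, FN=5+3+4=12 → 113/125 = 0.9040
Highest is class 'dos' with recall = 0.941.

0.941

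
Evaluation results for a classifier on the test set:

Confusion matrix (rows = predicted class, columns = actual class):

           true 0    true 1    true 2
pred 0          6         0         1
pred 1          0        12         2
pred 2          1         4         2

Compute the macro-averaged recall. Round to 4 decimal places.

0.6690

Per-class recall (TP/(TP+FN)):
  0: TP=6, FN=0+1=1 → 6/7 = 0.85714
  1: TP=12, FN=0+4=4 → 12/16 = 0.75000
  2: TP=2, FN=1+2=3 → 2/5 = 0.40000
Macro-recall = mean = (0.85714 + 0.75000 + 0.40000) / 3 = 0.6690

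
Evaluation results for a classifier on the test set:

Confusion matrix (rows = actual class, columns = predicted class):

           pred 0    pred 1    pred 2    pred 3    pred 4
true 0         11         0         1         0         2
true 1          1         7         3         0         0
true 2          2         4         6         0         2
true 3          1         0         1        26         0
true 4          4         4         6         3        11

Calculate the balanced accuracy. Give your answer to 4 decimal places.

0.6344

Balanced accuracy = mean of per-class recall.
  0: recall = 11/14 = 0.78571
  1: recall = 7/11 = 0.63636
  2: recall = 6/14 = 0.42857
  3: recall = 26/28 = 0.92857
  4: recall = 11/28 = 0.39286
Mean = (0.78571 + 0.63636 + 0.42857 + 0.92857 + 0.39286) / 5 = 0.6344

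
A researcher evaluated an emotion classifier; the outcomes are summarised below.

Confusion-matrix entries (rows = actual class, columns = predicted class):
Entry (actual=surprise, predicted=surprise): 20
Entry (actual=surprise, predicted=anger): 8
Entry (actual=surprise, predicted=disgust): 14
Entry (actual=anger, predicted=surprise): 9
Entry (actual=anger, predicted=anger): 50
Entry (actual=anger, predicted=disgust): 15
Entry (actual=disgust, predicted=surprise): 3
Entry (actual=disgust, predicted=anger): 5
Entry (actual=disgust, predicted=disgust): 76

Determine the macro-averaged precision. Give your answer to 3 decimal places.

0.714

Per-class precision (TP/(TP+FP)):
  surprise: TP=20, FP=9+3=12 → 20/32 = 0.6250
  anger: TP=50, FP=8+5=13 → 50/63 = 0.7937
  disgust: TP=76, FP=14+15=29 → 76/105 = 0.7238
Macro-precision = mean = (0.6250 + 0.7937 + 0.7238) / 3 = 0.714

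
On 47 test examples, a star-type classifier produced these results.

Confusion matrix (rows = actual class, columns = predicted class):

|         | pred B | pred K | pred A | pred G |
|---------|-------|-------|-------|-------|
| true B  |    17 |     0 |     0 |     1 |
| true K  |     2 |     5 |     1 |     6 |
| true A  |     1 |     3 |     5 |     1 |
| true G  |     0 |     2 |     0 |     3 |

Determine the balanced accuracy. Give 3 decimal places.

0.600

Balanced accuracy = mean of per-class recall.
  B: recall = 17/18 = 0.9444
  K: recall = 5/14 = 0.3571
  A: recall = 5/10 = 0.5000
  G: recall = 3/5 = 0.6000
Mean = (0.9444 + 0.3571 + 0.5000 + 0.6000) / 4 = 0.600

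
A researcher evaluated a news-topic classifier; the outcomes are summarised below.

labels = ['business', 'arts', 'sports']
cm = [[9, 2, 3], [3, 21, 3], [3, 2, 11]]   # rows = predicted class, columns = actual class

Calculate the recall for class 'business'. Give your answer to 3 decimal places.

One-vs-rest for 'business': TP = diagonal; FP = other classes predicted 'business'; FN = 'business' predicted as other.
recall = TP/(TP+FN).
business: TP=9, FN=3+3=6 → 9/15 = 0.6000

0.600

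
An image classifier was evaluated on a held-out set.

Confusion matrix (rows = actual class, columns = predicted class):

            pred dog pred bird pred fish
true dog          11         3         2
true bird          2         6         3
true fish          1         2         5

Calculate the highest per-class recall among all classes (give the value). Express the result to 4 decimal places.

0.6875

Per-class recall (TP/(TP+FN)):
  dog: TP=11, FN=3+2=5 → 11/16 = 0.68750
  bird: TP=6, FN=2+3=5 → 6/11 = 0.54545
  fish: TP=5, FN=1+2=3 → 5/8 = 0.62500
Highest is class 'dog' with recall = 0.6875.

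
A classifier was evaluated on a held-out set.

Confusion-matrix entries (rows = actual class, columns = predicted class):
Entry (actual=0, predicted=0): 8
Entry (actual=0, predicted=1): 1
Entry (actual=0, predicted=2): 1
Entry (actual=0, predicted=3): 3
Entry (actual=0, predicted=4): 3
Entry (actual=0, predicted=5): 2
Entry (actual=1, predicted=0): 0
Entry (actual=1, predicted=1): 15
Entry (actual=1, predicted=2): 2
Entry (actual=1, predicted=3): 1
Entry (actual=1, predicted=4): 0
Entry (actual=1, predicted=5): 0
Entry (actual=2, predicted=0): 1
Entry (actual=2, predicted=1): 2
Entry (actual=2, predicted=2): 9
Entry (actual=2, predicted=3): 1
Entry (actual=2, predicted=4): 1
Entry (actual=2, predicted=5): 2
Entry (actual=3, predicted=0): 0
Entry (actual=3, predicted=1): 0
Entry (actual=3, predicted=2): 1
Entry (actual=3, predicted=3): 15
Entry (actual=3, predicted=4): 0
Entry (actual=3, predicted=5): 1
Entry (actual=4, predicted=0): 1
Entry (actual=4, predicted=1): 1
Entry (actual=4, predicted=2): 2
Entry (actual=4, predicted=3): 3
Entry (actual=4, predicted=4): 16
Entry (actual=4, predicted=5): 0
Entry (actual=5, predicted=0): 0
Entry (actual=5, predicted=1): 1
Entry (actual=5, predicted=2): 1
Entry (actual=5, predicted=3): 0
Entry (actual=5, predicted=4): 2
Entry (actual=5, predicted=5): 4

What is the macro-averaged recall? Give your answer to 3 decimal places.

Per-class recall (TP/(TP+FN)):
  0: TP=8, FN=1+1+3+3+2=10 → 8/18 = 0.4444
  1: TP=15, FN=0+2+1+0+0=3 → 15/18 = 0.8333
  2: TP=9, FN=1+2+1+1+2=7 → 9/16 = 0.5625
  3: TP=15, FN=0+0+1+0+1=2 → 15/17 = 0.8824
  4: TP=16, FN=1+1+2+3+0=7 → 16/23 = 0.6957
  5: TP=4, FN=0+1+1+0+2=4 → 4/8 = 0.5000
Macro-recall = mean = (0.4444 + 0.8333 + 0.5625 + 0.8824 + 0.6957 + 0.5000) / 6 = 0.653

0.653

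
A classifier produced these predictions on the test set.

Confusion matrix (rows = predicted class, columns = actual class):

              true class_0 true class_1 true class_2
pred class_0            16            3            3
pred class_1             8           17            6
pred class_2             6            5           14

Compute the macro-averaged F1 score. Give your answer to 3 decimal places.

Per-class F1 score (2·TP/(2·TP+FP+FN)):
  class_0: TP=16, FP=3+3=6, FN=8+6=14 → 32/52 = 0.6154
  class_1: TP=17, FP=8+6=14, FN=3+5=8 → 34/56 = 0.6071
  class_2: TP=14, FP=6+5=11, FN=3+6=9 → 28/48 = 0.5833
Macro-F1 score = mean = (0.6154 + 0.6071 + 0.5833) / 3 = 0.602

0.602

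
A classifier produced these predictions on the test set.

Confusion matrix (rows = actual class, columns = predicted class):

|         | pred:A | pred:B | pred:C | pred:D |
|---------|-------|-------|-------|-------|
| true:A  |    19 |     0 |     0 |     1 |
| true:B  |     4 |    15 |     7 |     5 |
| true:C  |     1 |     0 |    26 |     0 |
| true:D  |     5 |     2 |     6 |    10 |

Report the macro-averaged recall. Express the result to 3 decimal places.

Per-class recall (TP/(TP+FN)):
  A: TP=19, FN=0+0+1=1 → 19/20 = 0.9500
  B: TP=15, FN=4+7+5=16 → 15/31 = 0.4839
  C: TP=26, FN=1+0+0=1 → 26/27 = 0.9630
  D: TP=10, FN=5+2+6=13 → 10/23 = 0.4348
Macro-recall = mean = (0.9500 + 0.4839 + 0.9630 + 0.4348) / 4 = 0.708

0.708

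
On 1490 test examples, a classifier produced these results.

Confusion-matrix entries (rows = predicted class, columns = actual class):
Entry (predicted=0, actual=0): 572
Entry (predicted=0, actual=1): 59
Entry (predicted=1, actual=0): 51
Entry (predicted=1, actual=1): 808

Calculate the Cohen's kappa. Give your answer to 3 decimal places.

0.849

Observed agreement pₒ = trace/N = 1380/1490 = 0.9262
Expected agreement pₑ = Σ (rowᵢ·colᵢ)/N² = (623·631 + 867·859)/1490² = 0.5125
κ = (pₒ − pₑ)/(1 − pₑ) = (0.9262 − 0.5125)/(1 − 0.5125) = 0.849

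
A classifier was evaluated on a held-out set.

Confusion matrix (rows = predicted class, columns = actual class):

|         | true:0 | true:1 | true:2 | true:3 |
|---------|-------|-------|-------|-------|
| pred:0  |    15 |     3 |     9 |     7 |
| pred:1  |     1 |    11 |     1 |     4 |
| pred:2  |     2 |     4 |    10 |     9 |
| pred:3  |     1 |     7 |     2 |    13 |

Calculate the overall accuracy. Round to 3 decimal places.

0.495

Accuracy = trace / total = (15+11+10+13=49) / 99 = 49/99 = 0.495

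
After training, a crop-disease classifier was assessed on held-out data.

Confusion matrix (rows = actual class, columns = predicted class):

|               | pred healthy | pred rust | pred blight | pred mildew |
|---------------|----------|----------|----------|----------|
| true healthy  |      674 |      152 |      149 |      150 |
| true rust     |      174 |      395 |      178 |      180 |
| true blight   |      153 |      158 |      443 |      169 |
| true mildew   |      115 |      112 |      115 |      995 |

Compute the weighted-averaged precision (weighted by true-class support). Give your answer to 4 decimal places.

0.5752

Per-class precision (TP/(TP+FP)):
  healthy: TP=674, FP=174+153+115=442 → 674/1116 = 0.60394
  rust: TP=395, FP=152+158+112=422 → 395/817 = 0.48348
  blight: TP=443, FP=149+178+115=442 → 443/885 = 0.50056
  mildew: TP=995, FP=150+180+169=499 → 995/1494 = 0.66600
Weighted-precision = Σ (supportᵢ/N)·precisionᵢ with N=4312: (1125/4312)·0.60394 + (927/4312)·0.48348 + (923/4312)·0.50056 + (1337/4312)·0.66600 = 0.5752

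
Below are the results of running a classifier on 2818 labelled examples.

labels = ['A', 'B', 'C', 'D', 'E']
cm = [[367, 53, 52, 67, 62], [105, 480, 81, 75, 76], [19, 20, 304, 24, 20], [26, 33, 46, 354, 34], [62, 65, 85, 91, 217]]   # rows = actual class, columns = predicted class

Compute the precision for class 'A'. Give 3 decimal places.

precision = TP/(TP+FP).
A: TP=367, FP=105+19+26+62=212 → 367/579 = 0.6339

0.634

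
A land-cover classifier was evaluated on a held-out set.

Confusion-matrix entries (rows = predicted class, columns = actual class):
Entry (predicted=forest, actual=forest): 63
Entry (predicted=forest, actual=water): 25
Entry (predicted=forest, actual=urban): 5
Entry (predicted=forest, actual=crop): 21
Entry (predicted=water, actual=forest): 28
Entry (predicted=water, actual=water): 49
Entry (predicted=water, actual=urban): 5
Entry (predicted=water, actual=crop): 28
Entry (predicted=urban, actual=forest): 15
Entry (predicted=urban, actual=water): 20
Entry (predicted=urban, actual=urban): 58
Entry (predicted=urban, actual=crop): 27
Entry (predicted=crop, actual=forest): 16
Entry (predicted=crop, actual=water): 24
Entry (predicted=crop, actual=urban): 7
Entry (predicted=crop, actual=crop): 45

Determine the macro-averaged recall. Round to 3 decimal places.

Per-class recall (TP/(TP+FN)):
  forest: TP=63, FN=28+15+16=59 → 63/122 = 0.5164
  water: TP=49, FN=25+20+24=69 → 49/118 = 0.4153
  urban: TP=58, FN=5+5+7=17 → 58/75 = 0.7733
  crop: TP=45, FN=21+28+27=76 → 45/121 = 0.3719
Macro-recall = mean = (0.5164 + 0.4153 + 0.7733 + 0.3719) / 4 = 0.519

0.519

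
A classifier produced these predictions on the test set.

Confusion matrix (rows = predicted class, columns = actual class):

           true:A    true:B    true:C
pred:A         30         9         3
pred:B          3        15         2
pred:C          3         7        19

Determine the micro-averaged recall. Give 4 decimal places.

0.7033

Micro-averaging pools counts across classes: ΣTP=64, ΣFP=27, ΣFN=27.
Micro-recall = TP/(TP+FN) on pooled counts = 0.7033 (equals overall accuracy in single-label multiclass).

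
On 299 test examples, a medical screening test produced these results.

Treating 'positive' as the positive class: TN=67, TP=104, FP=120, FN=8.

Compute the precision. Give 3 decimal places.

0.464

Precision = TP/(TP+FP) = 104/(104+120) = 104/224 = 0.464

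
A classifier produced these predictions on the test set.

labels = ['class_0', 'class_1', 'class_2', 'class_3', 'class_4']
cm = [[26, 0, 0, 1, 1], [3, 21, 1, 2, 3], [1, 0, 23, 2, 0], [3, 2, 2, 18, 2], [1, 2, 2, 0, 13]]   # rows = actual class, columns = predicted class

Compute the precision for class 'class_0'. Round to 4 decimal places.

One-vs-rest for 'class_0': TP = diagonal; FP = other classes predicted 'class_0'; FN = 'class_0' predicted as other.
precision = TP/(TP+FP).
class_0: TP=26, FP=3+1+3+1=8 → 26/34 = 0.76471

0.7647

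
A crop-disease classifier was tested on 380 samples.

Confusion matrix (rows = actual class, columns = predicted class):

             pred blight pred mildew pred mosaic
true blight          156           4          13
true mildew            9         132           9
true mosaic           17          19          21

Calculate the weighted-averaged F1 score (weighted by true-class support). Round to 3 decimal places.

0.805

Per-class F1 score (2·TP/(2·TP+FP+FN)):
  blight: TP=156, FP=9+17=26, FN=4+13=17 → 312/355 = 0.8789
  mildew: TP=132, FP=4+19=23, FN=9+9=18 → 264/305 = 0.8656
  mosaic: TP=21, FP=13+9=22, FN=17+19=36 → 42/100 = 0.4200
Weighted-F1 score = Σ (supportᵢ/N)·F1 scoreᵢ with N=380: (173/380)·0.8789 + (150/380)·0.8656 + (57/380)·0.4200 = 0.805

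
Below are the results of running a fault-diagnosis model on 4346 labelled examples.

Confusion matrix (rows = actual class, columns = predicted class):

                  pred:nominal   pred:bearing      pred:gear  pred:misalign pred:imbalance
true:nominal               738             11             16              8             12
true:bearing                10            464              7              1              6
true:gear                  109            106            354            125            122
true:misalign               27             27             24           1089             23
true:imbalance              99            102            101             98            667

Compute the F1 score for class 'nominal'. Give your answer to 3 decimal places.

0.835

Take TP from the diagonal, FP from the rest of the 'nominal' prediction marginal, FN from the rest of the 'nominal' actual marginal.
F1 score = 2·TP/(2·TP+FP+FN).
nominal: TP=738, FP=10+109+27+99=245, FN=11+16+8+12=47 → 1476/1768 = 0.8348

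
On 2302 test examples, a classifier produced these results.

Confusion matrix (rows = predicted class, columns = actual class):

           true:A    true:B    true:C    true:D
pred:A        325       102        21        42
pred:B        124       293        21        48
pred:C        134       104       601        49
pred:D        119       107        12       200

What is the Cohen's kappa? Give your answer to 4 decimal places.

0.4829

Observed agreement pₒ = trace/N = 1419/2302 = 0.61642
Expected agreement pₑ = Σ (rowᵢ·colᵢ)/N² = (702·490 + 606·486 + 655·888 + 339·438)/2302² = 0.25827
κ = (pₒ − pₑ)/(1 − pₑ) = (0.61642 − 0.25827)/(1 − 0.25827) = 0.4829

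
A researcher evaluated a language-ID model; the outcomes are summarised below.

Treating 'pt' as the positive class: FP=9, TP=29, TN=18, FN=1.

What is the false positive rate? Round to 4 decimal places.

FPR = FP/(FP+TN) = 9/(9+18) = 0.3333

0.3333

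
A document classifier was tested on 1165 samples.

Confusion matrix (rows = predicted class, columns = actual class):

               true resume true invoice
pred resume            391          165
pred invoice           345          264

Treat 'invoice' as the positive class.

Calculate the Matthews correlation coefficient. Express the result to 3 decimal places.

MCC = (TP·TN − FP·FN) / √((TP+FP)(TP+FN)(TN+FP)(TN+FN))
Numerator = 264·391 − 345·165 = 46299
Denominator = √(609·429·736·556) = √106912181376 = 326974.2824
MCC = 46299 / 326974.2824 = 0.142

0.142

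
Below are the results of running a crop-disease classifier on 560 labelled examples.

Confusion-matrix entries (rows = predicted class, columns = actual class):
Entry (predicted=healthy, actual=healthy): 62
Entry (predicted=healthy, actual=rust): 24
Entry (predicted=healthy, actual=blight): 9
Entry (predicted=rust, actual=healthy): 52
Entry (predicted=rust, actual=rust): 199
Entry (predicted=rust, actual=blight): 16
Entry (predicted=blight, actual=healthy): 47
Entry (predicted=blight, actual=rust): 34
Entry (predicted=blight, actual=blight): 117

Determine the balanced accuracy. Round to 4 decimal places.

0.6611

Balanced accuracy = mean of per-class recall.
  healthy: recall = 62/161 = 0.38509
  rust: recall = 199/257 = 0.77432
  blight: recall = 117/142 = 0.82394
Mean = (0.38509 + 0.77432 + 0.82394) / 3 = 0.6611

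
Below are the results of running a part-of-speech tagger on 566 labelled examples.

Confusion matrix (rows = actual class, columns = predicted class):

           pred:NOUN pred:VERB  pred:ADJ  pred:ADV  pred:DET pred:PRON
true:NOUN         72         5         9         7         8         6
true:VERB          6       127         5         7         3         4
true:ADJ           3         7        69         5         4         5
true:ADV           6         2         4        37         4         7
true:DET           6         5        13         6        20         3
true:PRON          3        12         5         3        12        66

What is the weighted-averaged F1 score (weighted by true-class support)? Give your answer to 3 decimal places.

Per-class F1 score (2·TP/(2·TP+FP+FN)):
  NOUN: TP=72, FP=6+3+6+6+3=24, FN=5+9+7+8+6=35 → 144/203 = 0.7094
  VERB: TP=127, FP=5+7+2+5+12=31, FN=6+5+7+3+4=25 → 254/310 = 0.8194
  ADJ: TP=69, FP=9+5+4+13+5=36, FN=3+7+5+4+5=24 → 138/198 = 0.6970
  ADV: TP=37, FP=7+7+5+6+3=28, FN=6+2+4+4+7=23 → 74/125 = 0.5920
  DET: TP=20, FP=8+3+4+4+12=31, FN=6+5+13+6+3=33 → 40/104 = 0.3846
  PRON: TP=66, FP=6+4+5+7+3=25, FN=3+12+5+3+12=35 → 132/192 = 0.6875
Weighted-F1 score = Σ (supportᵢ/N)·F1 scoreᵢ with N=566: (107/566)·0.7094 + (152/566)·0.8194 + (93/566)·0.6970 + (60/566)·0.5920 + (53/566)·0.3846 + (101/566)·0.6875 = 0.690

0.690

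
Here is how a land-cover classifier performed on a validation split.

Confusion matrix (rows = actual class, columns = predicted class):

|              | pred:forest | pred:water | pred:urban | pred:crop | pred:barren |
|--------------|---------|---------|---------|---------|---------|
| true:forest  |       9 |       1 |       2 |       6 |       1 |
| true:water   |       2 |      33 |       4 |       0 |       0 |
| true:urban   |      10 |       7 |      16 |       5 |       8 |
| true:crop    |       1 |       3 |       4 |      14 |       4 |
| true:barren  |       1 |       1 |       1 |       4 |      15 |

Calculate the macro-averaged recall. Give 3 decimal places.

0.578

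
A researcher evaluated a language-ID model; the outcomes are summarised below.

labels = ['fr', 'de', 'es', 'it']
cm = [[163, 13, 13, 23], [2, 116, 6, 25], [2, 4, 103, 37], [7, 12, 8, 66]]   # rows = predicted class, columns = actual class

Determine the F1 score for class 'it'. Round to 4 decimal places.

One-vs-rest for 'it': TP = diagonal; FP = other classes predicted 'it'; FN = 'it' predicted as other.
F1 score = 2·TP/(2·TP+FP+FN).
it: TP=66, FP=7+12+8=27, FN=23+25+37=85 → 132/244 = 0.54098

0.5410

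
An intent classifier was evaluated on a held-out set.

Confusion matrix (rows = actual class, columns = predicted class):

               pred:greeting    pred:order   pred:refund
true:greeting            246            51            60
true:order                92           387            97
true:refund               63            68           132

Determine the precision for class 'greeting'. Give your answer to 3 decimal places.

Take TP from the diagonal, FP from the rest of the 'greeting' prediction marginal, FN from the rest of the 'greeting' actual marginal.
precision = TP/(TP+FP).
greeting: TP=246, FP=92+63=155 → 246/401 = 0.6135

0.613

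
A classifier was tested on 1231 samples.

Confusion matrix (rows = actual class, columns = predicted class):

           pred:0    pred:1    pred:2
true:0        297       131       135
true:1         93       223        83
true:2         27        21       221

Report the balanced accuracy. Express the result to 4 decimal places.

0.6360

Balanced accuracy = mean of per-class recall.
  0: recall = 297/563 = 0.52753
  1: recall = 223/399 = 0.55890
  2: recall = 221/269 = 0.82156
Mean = (0.52753 + 0.55890 + 0.82156) / 3 = 0.6360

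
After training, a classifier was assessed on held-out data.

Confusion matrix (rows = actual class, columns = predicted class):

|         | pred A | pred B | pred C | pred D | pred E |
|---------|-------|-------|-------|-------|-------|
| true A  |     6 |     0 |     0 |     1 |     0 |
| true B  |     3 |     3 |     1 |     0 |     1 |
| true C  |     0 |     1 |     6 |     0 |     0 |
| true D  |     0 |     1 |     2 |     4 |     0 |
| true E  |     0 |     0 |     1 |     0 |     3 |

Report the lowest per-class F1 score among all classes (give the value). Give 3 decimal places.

Per-class F1 score (2·TP/(2·TP+FP+FN)):
  A: TP=6, FP=3+0+0+0=3, FN=0+0+1+0=1 → 12/16 = 0.7500
  B: TP=3, FP=0+1+1+0=2, FN=3+1+0+1=5 → 6/13 = 0.4615
  C: TP=6, FP=0+1+2+1=4, FN=0+1+0+0=1 → 12/17 = 0.7059
  D: TP=4, FP=1+0+0+0=1, FN=0+1+2+0=3 → 8/12 = 0.6667
  E: TP=3, FP=0+1+0+0=1, FN=0+0+1+0=1 → 6/8 = 0.7500
Lowest is class 'B' with F1 score = 0.462.

0.462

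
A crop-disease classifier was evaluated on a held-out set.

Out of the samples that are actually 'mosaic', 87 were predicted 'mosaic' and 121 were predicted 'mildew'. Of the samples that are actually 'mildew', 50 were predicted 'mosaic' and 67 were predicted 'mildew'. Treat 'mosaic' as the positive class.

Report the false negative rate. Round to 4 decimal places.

0.5817

FNR = FN/(FN+TP) = 121/(121+87) = 0.5817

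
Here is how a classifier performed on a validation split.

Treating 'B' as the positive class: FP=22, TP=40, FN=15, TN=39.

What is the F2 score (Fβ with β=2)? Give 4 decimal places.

0.7092

Fβ = (1+β²)·TP / ((1+β²)·TP + β²·FN + FP), with β²=4
= 5·40 / (5·40 + 4·15 + 22) = 0.7092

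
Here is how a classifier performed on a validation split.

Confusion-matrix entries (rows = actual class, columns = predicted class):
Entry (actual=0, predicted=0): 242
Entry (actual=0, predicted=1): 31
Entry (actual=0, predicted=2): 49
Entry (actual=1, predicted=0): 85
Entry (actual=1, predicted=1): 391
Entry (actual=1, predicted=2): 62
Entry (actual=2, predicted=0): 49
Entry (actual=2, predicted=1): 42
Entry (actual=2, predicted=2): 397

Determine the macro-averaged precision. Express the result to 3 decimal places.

Per-class precision (TP/(TP+FP)):
  0: TP=242, FP=85+49=134 → 242/376 = 0.6436
  1: TP=391, FP=31+42=73 → 391/464 = 0.8427
  2: TP=397, FP=49+62=111 → 397/508 = 0.7815
Macro-precision = mean = (0.6436 + 0.8427 + 0.7815) / 3 = 0.756

0.756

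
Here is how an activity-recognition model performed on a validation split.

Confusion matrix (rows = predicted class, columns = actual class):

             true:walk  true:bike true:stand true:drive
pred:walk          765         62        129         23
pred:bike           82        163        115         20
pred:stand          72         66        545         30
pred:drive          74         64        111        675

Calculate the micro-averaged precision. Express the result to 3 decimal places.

0.717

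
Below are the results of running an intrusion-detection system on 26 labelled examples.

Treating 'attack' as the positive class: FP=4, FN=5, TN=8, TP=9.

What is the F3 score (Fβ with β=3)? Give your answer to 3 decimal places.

0.647

Fβ = (1+β²)·TP / ((1+β²)·TP + β²·FN + FP), with β²=9
= 10·9 / (10·9 + 9·5 + 4) = 0.647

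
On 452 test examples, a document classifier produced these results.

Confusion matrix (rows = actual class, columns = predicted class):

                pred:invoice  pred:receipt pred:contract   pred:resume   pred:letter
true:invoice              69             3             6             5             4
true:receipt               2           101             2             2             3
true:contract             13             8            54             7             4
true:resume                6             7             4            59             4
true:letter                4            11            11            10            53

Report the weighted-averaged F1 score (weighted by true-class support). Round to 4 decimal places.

Per-class F1 score (2·TP/(2·TP+FP+FN)):
  invoice: TP=69, FP=2+13+6+4=25, FN=3+6+5+4=18 → 138/181 = 0.76243
  receipt: TP=101, FP=3+8+7+11=29, FN=2+2+2+3=9 → 202/240 = 0.84167
  contract: TP=54, FP=6+2+4+11=23, FN=13+8+7+4=32 → 108/163 = 0.66258
  resume: TP=59, FP=5+2+7+10=24, FN=6+7+4+4=21 → 118/163 = 0.72393
  letter: TP=53, FP=4+3+4+4=15, FN=4+11+11+10=36 → 106/157 = 0.67516
Weighted-F1 score = Σ (supportᵢ/N)·F1 scoreᵢ with N=452: (87/452)·0.76243 + (110/452)·0.84167 + (86/452)·0.66258 + (80/452)·0.72393 + (89/452)·0.67516 = 0.7387

0.7387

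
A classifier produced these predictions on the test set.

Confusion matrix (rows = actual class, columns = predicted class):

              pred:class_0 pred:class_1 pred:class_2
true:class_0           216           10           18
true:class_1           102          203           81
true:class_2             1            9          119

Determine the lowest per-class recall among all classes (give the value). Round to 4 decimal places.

0.5259

Per-class recall (TP/(TP+FN)):
  class_0: TP=216, FN=10+18=28 → 216/244 = 0.88525
  class_1: TP=203, FN=102+81=183 → 203/386 = 0.52591
  class_2: TP=119, FN=1+9=10 → 119/129 = 0.92248
Lowest is class 'class_1' with recall = 0.5259.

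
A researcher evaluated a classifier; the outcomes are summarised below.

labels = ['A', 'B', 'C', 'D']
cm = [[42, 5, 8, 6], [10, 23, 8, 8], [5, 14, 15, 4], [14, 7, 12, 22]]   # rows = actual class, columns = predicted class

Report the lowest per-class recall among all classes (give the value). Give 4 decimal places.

0.3947

Per-class recall (TP/(TP+FN)):
  A: TP=42, FN=5+8+6=19 → 42/61 = 0.68852
  B: TP=23, FN=10+8+8=26 → 23/49 = 0.46939
  C: TP=15, FN=5+14+4=23 → 15/38 = 0.39474
  D: TP=22, FN=14+7+12=33 → 22/55 = 0.40000
Lowest is class 'C' with recall = 0.3947.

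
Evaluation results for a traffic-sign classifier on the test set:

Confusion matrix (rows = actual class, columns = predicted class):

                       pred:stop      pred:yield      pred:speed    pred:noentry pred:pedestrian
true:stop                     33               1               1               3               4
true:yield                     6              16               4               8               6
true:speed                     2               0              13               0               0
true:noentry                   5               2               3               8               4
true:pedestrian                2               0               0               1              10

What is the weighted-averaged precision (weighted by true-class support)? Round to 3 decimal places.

Per-class precision (TP/(TP+FP)):
  stop: TP=33, FP=6+2+5+2=15 → 33/48 = 0.6875
  yield: TP=16, FP=1+0+2+0=3 → 16/19 = 0.8421
  speed: TP=13, FP=1+4+3+0=8 → 13/21 = 0.6190
  noentry: TP=8, FP=3+8+0+1=12 → 8/20 = 0.4000
  pedestrian: TP=10, FP=4+6+0+4=14 → 10/24 = 0.4167
Weighted-precision = Σ (supportᵢ/N)·precisionᵢ with N=132: (42/132)·0.6875 + (40/132)·0.8421 + (15/132)·0.6190 + (22/132)·0.4000 + (13/132)·0.4167 = 0.652

0.652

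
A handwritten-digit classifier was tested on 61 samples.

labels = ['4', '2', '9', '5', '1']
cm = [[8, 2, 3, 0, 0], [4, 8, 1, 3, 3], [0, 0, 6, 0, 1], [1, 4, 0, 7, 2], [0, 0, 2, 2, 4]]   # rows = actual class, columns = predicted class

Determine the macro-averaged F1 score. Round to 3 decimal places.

Per-class F1 score (2·TP/(2·TP+FP+FN)):
  4: TP=8, FP=4+0+1+0=5, FN=2+3+0+0=5 → 16/26 = 0.6154
  2: TP=8, FP=2+0+4+0=6, FN=4+1+3+3=11 → 16/33 = 0.4848
  9: TP=6, FP=3+1+0+2=6, FN=0+0+0+1=1 → 12/19 = 0.6316
  5: TP=7, FP=0+3+0+2=5, FN=1+4+0+2=7 → 14/26 = 0.5385
  1: TP=4, FP=0+3+1+2=6, FN=0+0+2+2=4 → 8/18 = 0.4444
Macro-F1 score = mean = (0.6154 + 0.4848 + 0.6316 + 0.5385 + 0.4444) / 5 = 0.543

0.543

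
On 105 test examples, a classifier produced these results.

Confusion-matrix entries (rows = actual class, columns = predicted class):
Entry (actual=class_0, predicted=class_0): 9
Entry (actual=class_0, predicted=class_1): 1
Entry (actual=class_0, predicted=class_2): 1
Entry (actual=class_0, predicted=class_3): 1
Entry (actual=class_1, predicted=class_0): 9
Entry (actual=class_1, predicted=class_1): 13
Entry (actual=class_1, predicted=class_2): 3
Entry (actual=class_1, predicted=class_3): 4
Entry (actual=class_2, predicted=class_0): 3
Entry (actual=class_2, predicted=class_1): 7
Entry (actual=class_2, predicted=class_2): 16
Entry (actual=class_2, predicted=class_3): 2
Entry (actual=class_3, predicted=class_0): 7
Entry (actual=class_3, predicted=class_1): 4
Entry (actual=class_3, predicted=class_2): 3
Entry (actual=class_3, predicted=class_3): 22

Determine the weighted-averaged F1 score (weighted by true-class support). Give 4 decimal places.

0.5838

Per-class F1 score (2·TP/(2·TP+FP+FN)):
  class_0: TP=9, FP=9+3+7=19, FN=1+1+1=3 → 18/40 = 0.45000
  class_1: TP=13, FP=1+7+4=12, FN=9+3+4=16 → 26/54 = 0.48148
  class_2: TP=16, FP=1+3+3=7, FN=3+7+2=12 → 32/51 = 0.62745
  class_3: TP=22, FP=1+4+2=7, FN=7+4+3=14 → 44/65 = 0.67692
Weighted-F1 score = Σ (supportᵢ/N)·F1 scoreᵢ with N=105: (12/105)·0.45000 + (29/105)·0.48148 + (28/105)·0.62745 + (36/105)·0.67692 = 0.5838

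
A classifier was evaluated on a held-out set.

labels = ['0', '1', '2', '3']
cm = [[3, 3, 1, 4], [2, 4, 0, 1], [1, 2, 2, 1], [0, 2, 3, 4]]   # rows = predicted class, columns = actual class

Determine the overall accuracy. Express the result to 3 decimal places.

0.394

Accuracy = trace / total = (3+4+2+4=13) / 33 = 13/33 = 0.394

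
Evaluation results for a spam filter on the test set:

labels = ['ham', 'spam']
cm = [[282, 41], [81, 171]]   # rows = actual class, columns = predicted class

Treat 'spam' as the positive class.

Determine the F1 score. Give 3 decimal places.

Precision = TP/(TP+FP) = 171/212 = 0.8066
Recall = TP/(TP+FN) = 171/252 = 0.6786
F1 = 2·TP/(2·TP+FP+FN) = 342/464 = 0.737

0.737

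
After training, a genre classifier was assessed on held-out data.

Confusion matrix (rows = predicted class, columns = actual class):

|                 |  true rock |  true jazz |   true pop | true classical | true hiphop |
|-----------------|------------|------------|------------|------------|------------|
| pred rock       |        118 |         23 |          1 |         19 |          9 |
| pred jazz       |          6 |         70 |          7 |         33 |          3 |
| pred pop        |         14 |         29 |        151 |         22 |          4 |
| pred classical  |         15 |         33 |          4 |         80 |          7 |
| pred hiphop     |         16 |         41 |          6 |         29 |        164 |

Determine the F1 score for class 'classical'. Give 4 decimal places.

0.4969

F1 score = 2·TP/(2·TP+FP+FN).
classical: TP=80, FP=15+33+4+7=59, FN=19+33+22+29=103 → 160/322 = 0.49689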